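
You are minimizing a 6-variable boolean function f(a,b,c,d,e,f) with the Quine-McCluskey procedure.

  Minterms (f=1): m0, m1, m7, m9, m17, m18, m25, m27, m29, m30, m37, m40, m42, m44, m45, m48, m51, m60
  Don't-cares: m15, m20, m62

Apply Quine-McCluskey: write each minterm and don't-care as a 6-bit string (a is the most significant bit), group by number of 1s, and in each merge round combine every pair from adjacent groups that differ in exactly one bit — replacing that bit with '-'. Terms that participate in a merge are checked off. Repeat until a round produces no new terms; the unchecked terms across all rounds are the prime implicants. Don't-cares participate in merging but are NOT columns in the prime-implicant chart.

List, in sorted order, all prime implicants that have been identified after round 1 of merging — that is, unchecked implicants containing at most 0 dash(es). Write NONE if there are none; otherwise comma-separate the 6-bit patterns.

010010, 010100, 110000, 110011

Round 0: 000000✓ 000001✓ 000111✓ 001001✓ 001111✓ 010001✓ 010010 010100 011001✓ 011011✓ 011101✓ 011110✓ 100101✓ 101000✓ 101010✓ 101100✓ 101101✓ 110000 110011 111100✓ 111110✓
Round 1: -11110 0-0001✓ 0-1001✓ 00-001✓ 00-111 00000- 01-001✓ 011-01 0110-1 1-1100 10-101 101-00 1010-0 10110- 1111-0
Round 2: 0--001
PIs = {-11110, 0--001, 00-111, 00000-, 010010, 010100, 011-01, 0110-1, 1-1100, 10-101, 101-00, 1010-0, 10110-, 110000, 110011, 1111-0}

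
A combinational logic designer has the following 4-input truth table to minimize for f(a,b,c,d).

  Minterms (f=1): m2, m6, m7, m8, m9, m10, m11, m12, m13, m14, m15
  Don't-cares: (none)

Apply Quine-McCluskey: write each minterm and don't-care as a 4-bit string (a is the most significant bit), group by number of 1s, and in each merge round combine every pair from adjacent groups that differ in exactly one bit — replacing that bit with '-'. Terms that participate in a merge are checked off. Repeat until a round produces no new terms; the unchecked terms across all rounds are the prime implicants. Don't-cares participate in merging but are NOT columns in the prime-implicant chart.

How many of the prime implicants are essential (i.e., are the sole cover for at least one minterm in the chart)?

Round 0: 0010✓ 0110✓ 0111✓ 1000✓ 1001✓ 1010✓ 1011✓ 1100✓ 1101✓ 1110✓ 1111✓
Round 1: -010✓ -110✓ -111✓ 0-10✓ 011-✓ 1-00✓ 1-01✓ 1-10✓ 1-11✓ 10-0✓ 10-1✓ 100-✓ 101-✓ 11-0✓ 11-1✓ 110-✓ 111-✓
Round 2: --10 -11- 1--0✓ 1--1✓ 1-0-✓ 1-1-✓ 10--✓ 11--✓
Round 3: 1---
PIs = {--10, -11-, 1---}
Coverage chart:
  m2: --10 ←essential
  m6: --10,-11-
  m7: -11- ←essential
  m8: 1--- ←essential
  m9: 1--- ←essential
  m10: --10,1---
  m11: 1--- ←essential
  m12: 1--- ←essential
  m13: 1--- ←essential
  m14: --10,-11-,1---
  m15: -11-,1---
Essential: --10, -11-, 1---

3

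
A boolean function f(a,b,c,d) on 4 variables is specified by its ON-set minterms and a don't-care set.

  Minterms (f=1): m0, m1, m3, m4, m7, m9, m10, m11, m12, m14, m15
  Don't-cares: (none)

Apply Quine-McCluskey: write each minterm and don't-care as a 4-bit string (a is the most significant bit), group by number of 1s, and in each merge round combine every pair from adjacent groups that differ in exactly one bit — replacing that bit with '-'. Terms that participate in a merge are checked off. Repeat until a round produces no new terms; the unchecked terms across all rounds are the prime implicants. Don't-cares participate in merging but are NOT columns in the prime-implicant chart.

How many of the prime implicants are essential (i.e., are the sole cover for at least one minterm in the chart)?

3

[col 0] 0000*, 0001*, 0011*, 0100*, 0111*, 1001*, 1010*, 1011*, 1100*, 1110*, 1111*
[col 1] -001*, -011*, -100, -111*, 0-00, 0-11*, 00-1*, 000-, 1-10*, 1-11*, 10-1*, 101-*, 11-0, 111-*
[col 2] --11, -0-1, 1-1-
Prime implicants: --11, -0-1, -100, 0-00, 000-, 1-1-, 11-0
PI chart (minterm → PIs covering it):
  0 | 0-00,000-
  1 | -0-1,000-
  3 | --11,-0-1
  4 | -100,0-00
  7 | --11  (sole → essential)
  9 | -0-1  (sole → essential)
  10 | 1-1-  (sole → essential)
  11 | --11,-0-1,1-1-
  12 | -100,11-0
  14 | 1-1-,11-0
  15 | --11,1-1-
Essential prime implicants: --11, -0-1, 1-1-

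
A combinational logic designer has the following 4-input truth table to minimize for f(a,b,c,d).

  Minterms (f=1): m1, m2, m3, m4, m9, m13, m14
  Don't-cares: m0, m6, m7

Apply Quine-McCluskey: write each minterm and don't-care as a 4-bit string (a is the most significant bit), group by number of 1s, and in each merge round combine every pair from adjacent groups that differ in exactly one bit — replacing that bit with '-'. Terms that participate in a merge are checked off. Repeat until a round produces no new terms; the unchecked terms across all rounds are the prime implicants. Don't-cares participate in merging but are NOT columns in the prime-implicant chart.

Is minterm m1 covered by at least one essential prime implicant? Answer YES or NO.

NO

size-2^0 implicants → 0000(✓)  0001(✓)  0010(✓)  0011(✓)  0100(✓)  0110(✓)  0111(✓)  1001(✓)  1101(✓)  1110(✓)
size-2^1 implicants → -001  -110  0-00(✓)  0-10(✓)  0-11(✓)  00-0(✓)  00-1(✓)  000-(✓)  001-(✓)  01-0(✓)  011-(✓)  1-01
size-2^2 implicants → 0--0  0-1-  00--
Unchecked terms (primes): -001, -110, 0--0, 0-1-, 00--, 1-01
Minterm coverage:
  m1 ⊆ -001,00--
  m2 ⊆ 0--0,0-1-,00--
  m3 ⊆ 0-1-,00--
  m4 ⊆ 0--0 [E]
  m9 ⊆ -001,1-01
  m13 ⊆ 1-01 [E]
  m14 ⊆ -110 [E]
E = {-110, 0--0, 1-01}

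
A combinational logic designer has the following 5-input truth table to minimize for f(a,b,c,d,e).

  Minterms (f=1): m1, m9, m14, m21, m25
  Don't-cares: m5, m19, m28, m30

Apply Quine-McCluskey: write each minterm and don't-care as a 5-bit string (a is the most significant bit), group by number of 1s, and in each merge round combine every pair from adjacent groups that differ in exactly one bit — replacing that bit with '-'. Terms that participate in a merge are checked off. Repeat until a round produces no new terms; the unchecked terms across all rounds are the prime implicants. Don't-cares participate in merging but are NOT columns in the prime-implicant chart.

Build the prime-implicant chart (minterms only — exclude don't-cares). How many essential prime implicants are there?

Round 0: 00001✓ 00101✓ 01001✓ 01110✓ 10011 10101✓ 11001✓ 11100✓ 11110✓
Round 1: -0101 -1001 -1110 0-001 00-01 111-0
PIs = {-0101, -1001, -1110, 0-001, 00-01, 10011, 111-0}
Coverage chart:
  m1: 0-001,00-01
  m9: -1001,0-001
  m14: -1110 ←essential
  m21: -0101 ←essential
  m25: -1001 ←essential
Essential: -0101, -1001, -1110

3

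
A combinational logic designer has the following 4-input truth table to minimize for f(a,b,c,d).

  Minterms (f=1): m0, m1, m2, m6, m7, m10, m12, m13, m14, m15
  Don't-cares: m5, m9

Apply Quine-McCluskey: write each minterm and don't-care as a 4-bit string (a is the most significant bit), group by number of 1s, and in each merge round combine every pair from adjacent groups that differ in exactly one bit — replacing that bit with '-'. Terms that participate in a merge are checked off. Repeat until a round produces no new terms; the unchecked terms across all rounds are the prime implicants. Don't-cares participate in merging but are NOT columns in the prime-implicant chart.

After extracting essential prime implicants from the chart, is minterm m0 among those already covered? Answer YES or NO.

NO

size-2^0 implicants → 0000(✓)  0001(✓)  0010(✓)  0101(✓)  0110(✓)  0111(✓)  1001(✓)  1010(✓)  1100(✓)  1101(✓)  1110(✓)  1111(✓)
size-2^1 implicants → -001(✓)  -010(✓)  -101(✓)  -110(✓)  -111(✓)  0-01(✓)  0-10(✓)  00-0  000-  01-1(✓)  011-(✓)  1-01(✓)  1-10(✓)  11-0(✓)  11-1(✓)  110-(✓)  111-(✓)
size-2^2 implicants → --01  --10  -1-1  -11-  11--
Unchecked terms (primes): --01, --10, -1-1, -11-, 00-0, 000-, 11--
Minterm coverage:
  m0 ⊆ 00-0,000-
  m1 ⊆ --01,000-
  m2 ⊆ --10,00-0
  m6 ⊆ --10,-11-
  m7 ⊆ -1-1,-11-
  m10 ⊆ --10 [E]
  m12 ⊆ 11-- [E]
  m13 ⊆ --01,-1-1,11--
  m14 ⊆ --10,-11-,11--
  m15 ⊆ -1-1,-11-,11--
E = {--10, 11--}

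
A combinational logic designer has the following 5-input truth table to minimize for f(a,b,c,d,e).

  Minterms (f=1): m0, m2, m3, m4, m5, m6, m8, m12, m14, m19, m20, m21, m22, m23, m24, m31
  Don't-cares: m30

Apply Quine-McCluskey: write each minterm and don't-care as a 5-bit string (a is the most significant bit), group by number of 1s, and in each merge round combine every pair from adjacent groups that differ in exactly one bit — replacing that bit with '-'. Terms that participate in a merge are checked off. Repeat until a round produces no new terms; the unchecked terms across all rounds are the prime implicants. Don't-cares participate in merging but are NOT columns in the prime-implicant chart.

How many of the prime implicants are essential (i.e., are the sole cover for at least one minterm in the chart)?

Round 0: 00000✓ 00010✓ 00011✓ 00100✓ 00101✓ 00110✓ 01000✓ 01100✓ 01110✓ 10011✓ 10100✓ 10101✓ 10110✓ 10111✓ 11000✓ 11110✓ 11111✓
Round 1: -0011 -0100✓ -0101✓ -0110✓ -1000 -1110✓ 0-000✓ 0-100✓ 0-110✓ 00-00✓ 00-10✓ 000-0✓ 0001- 001-0✓ 0010-✓ 01-00✓ 011-0✓ 1-110✓ 1-111✓ 10-11 101-0✓ 101-1✓ 1010-✓ 1011-✓ 1111-✓
Round 2: --110 -01-0 -010- 0--00 0-1-0 00--0 1-11- 101--
PIs = {--110, -0011, -01-0, -010-, -1000, 0--00, 0-1-0, 00--0, 0001-, 1-11-, 10-11, 101--}
Coverage chart:
  m0: 0--00,00--0
  m2: 00--0,0001-
  m3: -0011,0001-
  m4: -01-0,-010-,0--00,0-1-0,00--0
  m5: -010- ←essential
  m6: --110,-01-0,0-1-0,00--0
  m8: -1000,0--00
  m12: 0--00,0-1-0
  m14: --110,0-1-0
  m19: -0011,10-11
  m20: -01-0,-010-,101--
  m21: -010-,101--
  m22: --110,-01-0,1-11-,101--
  m23: 1-11-,10-11,101--
  m24: -1000 ←essential
  m31: 1-11- ←essential
Essential: -010-, -1000, 1-11-

3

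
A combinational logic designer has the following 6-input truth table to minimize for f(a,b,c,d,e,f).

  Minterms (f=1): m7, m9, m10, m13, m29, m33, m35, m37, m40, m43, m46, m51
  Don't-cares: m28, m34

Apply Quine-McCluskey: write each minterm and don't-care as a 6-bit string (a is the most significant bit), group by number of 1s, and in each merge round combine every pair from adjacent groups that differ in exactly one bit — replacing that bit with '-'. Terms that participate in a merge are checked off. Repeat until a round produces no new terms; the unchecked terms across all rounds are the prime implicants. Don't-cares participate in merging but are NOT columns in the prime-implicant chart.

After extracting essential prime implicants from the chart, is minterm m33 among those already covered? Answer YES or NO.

[col 0] 000111, 001001*, 001010, 001101*, 011100*, 011101*, 100001*, 100010*, 100011*, 100101*, 101000, 101011*, 101110, 110011*
[col 1] 0-1101, 001-01, 01110-, 1-0011, 10-011, 100-01, 1000-1, 10001-
Prime implicants: 0-1101, 000111, 001-01, 001010, 01110-, 1-0011, 10-011, 100-01, 1000-1, 10001-, 101000, 101110
PI chart (minterm → PIs covering it):
  7 | 000111  (sole → essential)
  9 | 001-01  (sole → essential)
  10 | 001010  (sole → essential)
  13 | 0-1101,001-01
  29 | 0-1101,01110-
  33 | 100-01,1000-1
  35 | 1-0011,10-011,1000-1,10001-
  37 | 100-01  (sole → essential)
  40 | 101000  (sole → essential)
  43 | 10-011  (sole → essential)
  46 | 101110  (sole → essential)
  51 | 1-0011  (sole → essential)
Essential prime implicants: 000111, 001-01, 001010, 1-0011, 10-011, 100-01, 101000, 101110

YES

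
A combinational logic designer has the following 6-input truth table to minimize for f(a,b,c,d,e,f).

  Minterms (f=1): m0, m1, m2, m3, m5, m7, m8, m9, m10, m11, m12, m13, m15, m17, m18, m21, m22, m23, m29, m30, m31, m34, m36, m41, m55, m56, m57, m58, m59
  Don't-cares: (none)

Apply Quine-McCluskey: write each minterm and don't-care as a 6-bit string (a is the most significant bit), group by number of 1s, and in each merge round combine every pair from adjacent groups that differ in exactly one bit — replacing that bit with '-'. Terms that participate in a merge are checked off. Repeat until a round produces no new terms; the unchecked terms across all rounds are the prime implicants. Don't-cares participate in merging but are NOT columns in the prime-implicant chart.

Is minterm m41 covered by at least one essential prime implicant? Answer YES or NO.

Round 0: 000000✓ 000001✓ 000010✓ 000011✓ 000101✓ 000111✓ 001000✓ 001001✓ 001010✓ 001011✓ 001100✓ 001101✓ 001111✓ 010001✓ 010010✓ 010101✓ 010110✓ 010111✓ 011101✓ 011110✓ 011111✓ 100010✓ 100100 101001✓ 110111✓ 111000✓ 111001✓ 111010✓ 111011✓
Round 1: -00010 -01001 -10111 0-0001✓ 0-0010 0-0101✓ 0-0111✓ 0-1101✓ 0-1111✓ 00-000✓ 00-001✓ 00-010✓ 00-011✓ 00-101✓ 00-111✓ 000-01✓ 000-11✓ 0000-0✓ 0000-1✓ 00000-✓ 00001-✓ 0001-1✓ 001-00✓ 001-01✓ 001-11✓ 0010-0✓ 0010-1✓ 00100-✓ 00101-✓ 0011-1✓ 00110-✓ 01-101✓ 01-110✓ 01-111✓ 010-01✓ 010-10 0101-1✓ 01011-✓ 0111-1✓ 01111-✓ 1-1001 1110-0✓ 1110-1✓ 11100-✓ 11101-✓
Round 2: 0--101✓ 0--111✓ 0-0-01 0-01-1✓ 0-11-1✓ 00--01✓ 00--11✓ 00-0-0✓ 00-0-1✓ 00-00-✓ 00-01-✓ 00-1-1✓ 000--1✓ 0000--✓ 001--1✓ 001-0- 0010--✓ 01-1-1✓ 01-11- 1110--
Round 3: 0--1-1 00---1 00-0--
PIs = {-00010, -01001, -10111, 0--1-1, 0-0-01, 0-0010, 00---1, 00-0--, 001-0-, 01-11-, 010-10, 1-1001, 100100, 1110--}
Coverage chart:
  m0: 00-0-- ←essential
  m1: 0-0-01,00---1,00-0--
  m2: -00010,0-0010,00-0--
  m3: 00---1,00-0--
  m5: 0--1-1,0-0-01,00---1
  m7: 0--1-1,00---1
  m8: 00-0--,001-0-
  m9: -01001,00---1,00-0--,001-0-
  m10: 00-0-- ←essential
  m11: 00---1,00-0--
  m12: 001-0- ←essential
  m13: 0--1-1,00---1,001-0-
  m15: 0--1-1,00---1
  m17: 0-0-01 ←essential
  m18: 0-0010,010-10
  m21: 0--1-1,0-0-01
  m22: 01-11-,010-10
  m23: -10111,0--1-1,01-11-
  m29: 0--1-1 ←essential
  m30: 01-11- ←essential
  m31: 0--1-1,01-11-
  m34: -00010 ←essential
  m36: 100100 ←essential
  m41: -01001,1-1001
  m55: -10111 ←essential
  m56: 1110-- ←essential
  m57: 1-1001,1110--
  m58: 1110-- ←essential
  m59: 1110-- ←essential
Essential: -00010, -10111, 0--1-1, 0-0-01, 00-0--, 001-0-, 01-11-, 100100, 1110--

NO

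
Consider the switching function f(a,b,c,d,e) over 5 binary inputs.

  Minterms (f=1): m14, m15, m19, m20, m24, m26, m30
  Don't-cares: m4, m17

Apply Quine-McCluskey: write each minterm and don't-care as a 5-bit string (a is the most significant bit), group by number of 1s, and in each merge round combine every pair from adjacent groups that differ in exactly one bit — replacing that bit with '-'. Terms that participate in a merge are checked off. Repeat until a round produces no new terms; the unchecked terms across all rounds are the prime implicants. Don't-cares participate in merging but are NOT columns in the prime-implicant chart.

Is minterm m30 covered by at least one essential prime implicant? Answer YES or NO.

NO

[col 0] 00100*, 01110*, 01111*, 10001*, 10011*, 10100*, 11000*, 11010*, 11110*
[col 1] -0100, -1110, 0111-, 100-1, 11-10, 110-0
Prime implicants: -0100, -1110, 0111-, 100-1, 11-10, 110-0
PI chart (minterm → PIs covering it):
  14 | -1110,0111-
  15 | 0111-  (sole → essential)
  19 | 100-1  (sole → essential)
  20 | -0100  (sole → essential)
  24 | 110-0  (sole → essential)
  26 | 11-10,110-0
  30 | -1110,11-10
Essential prime implicants: -0100, 0111-, 100-1, 110-0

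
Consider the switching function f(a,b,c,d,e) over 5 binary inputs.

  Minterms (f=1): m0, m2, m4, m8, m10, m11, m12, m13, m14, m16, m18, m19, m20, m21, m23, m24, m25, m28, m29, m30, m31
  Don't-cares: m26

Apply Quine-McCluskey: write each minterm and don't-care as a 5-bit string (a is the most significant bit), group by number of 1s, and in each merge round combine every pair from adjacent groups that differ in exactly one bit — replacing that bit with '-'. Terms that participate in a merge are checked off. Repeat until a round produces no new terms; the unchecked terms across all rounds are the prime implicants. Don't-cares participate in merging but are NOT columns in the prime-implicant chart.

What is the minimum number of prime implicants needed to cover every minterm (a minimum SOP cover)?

8

Round 0: 00000✓ 00010✓ 00100✓ 01000✓ 01010✓ 01011✓ 01100✓ 01101✓ 01110✓ 10000✓ 10010✓ 10011✓ 10100✓ 10101✓ 10111✓ 11000✓ 11001✓ 11010✓ 11100✓ 11101✓ 11110✓ 11111✓
Round 1: -0000✓ -0010✓ -0100✓ -1000✓ -1010✓ -1100✓ -1101✓ -1110✓ 0-000✓ 0-010✓ 0-100✓ 00-00✓ 000-0✓ 01-00✓ 01-10✓ 010-0✓ 0101- 011-0✓ 0110-✓ 1-000✓ 1-010✓ 1-100✓ 1-101✓ 1-111✓ 10-00✓ 10-11 100-0✓ 1001- 101-1✓ 1010-✓ 11-00✓ 11-01✓ 11-10✓ 110-0✓ 1100-✓ 111-0✓ 111-1✓ 1110-✓ 1111-✓
Round 2: --000✓ --010✓ --100✓ -0-00✓ -00-0✓ -1-00✓ -1-10✓ -10-0✓ -11-0✓ -110- 0--00✓ 0-0-0✓ 01--0✓ 1--00✓ 1-0-0✓ 1-1-1 1-10- 11--0✓ 11-0- 111--
Round 3: ---00 --0-0 -1--0
PIs = {---00, --0-0, -1--0, -110-, 0101-, 1-1-1, 1-10-, 10-11, 1001-, 11-0-, 111--}
Coverage chart:
  m0: ---00,--0-0
  m2: --0-0 ←essential
  m4: ---00 ←essential
  m8: ---00,--0-0,-1--0
  m10: --0-0,-1--0,0101-
  m11: 0101- ←essential
  m12: ---00,-1--0,-110-
  m13: -110- ←essential
  m14: -1--0 ←essential
  m16: ---00,--0-0
  m18: --0-0,1001-
  m19: 10-11,1001-
  m20: ---00,1-10-
  m21: 1-1-1,1-10-
  m23: 1-1-1,10-11
  m24: ---00,--0-0,-1--0,11-0-
  m25: 11-0- ←essential
  m28: ---00,-1--0,-110-,1-10-,11-0-,111--
  m29: -110-,1-1-1,1-10-,11-0-,111--
  m30: -1--0,111--
  m31: 1-1-1,111--
Essential: ---00, --0-0, -1--0, -110-, 0101-, 11-0-
Petrick residual → 1-1-1, 10-11
Min cover (8 terms): d'e' + c'e' + be' + bcd' + a'bc'd + ace + ab'de + abd'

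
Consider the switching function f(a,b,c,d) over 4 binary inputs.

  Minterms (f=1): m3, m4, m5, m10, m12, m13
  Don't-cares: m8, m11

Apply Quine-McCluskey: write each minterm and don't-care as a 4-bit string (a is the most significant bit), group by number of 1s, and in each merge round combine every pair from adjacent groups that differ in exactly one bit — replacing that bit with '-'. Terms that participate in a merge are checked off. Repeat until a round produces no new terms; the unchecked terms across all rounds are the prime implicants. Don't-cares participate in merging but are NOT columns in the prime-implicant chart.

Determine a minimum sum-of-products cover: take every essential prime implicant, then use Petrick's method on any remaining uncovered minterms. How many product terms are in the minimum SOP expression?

3

[col 0] 0011*, 0100*, 0101*, 1000*, 1010*, 1011*, 1100*, 1101*
[col 1] -011, -100*, -101*, 010-*, 1-00, 10-0, 101-, 110-*
[col 2] -10-
Prime implicants: -011, -10-, 1-00, 10-0, 101-
PI chart (minterm → PIs covering it):
  3 | -011  (sole → essential)
  4 | -10-  (sole → essential)
  5 | -10-  (sole → essential)
  10 | 10-0,101-
  12 | -10-,1-00
  13 | -10-  (sole → essential)
Essential prime implicants: -011, -10-
Petrick residual → 10-0
Minimum SOP uses 3 PIs: b'cd + bc' + ab'd'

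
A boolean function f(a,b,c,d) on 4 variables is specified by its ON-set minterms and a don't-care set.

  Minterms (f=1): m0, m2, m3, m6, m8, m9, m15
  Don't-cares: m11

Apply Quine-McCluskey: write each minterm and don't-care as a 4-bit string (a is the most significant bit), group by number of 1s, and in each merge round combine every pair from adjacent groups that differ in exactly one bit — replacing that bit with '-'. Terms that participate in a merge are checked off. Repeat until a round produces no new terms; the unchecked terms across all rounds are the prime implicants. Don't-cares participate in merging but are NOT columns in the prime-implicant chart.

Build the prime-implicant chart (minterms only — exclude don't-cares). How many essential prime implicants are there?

[col 0] 0000*, 0010*, 0011*, 0110*, 1000*, 1001*, 1011*, 1111*
[col 1] -000, -011, 0-10, 00-0, 001-, 1-11, 10-1, 100-
Prime implicants: -000, -011, 0-10, 00-0, 001-, 1-11, 10-1, 100-
PI chart (minterm → PIs covering it):
  0 | -000,00-0
  2 | 0-10,00-0,001-
  3 | -011,001-
  6 | 0-10  (sole → essential)
  8 | -000,100-
  9 | 10-1,100-
  15 | 1-11  (sole → essential)
Essential prime implicants: 0-10, 1-11

2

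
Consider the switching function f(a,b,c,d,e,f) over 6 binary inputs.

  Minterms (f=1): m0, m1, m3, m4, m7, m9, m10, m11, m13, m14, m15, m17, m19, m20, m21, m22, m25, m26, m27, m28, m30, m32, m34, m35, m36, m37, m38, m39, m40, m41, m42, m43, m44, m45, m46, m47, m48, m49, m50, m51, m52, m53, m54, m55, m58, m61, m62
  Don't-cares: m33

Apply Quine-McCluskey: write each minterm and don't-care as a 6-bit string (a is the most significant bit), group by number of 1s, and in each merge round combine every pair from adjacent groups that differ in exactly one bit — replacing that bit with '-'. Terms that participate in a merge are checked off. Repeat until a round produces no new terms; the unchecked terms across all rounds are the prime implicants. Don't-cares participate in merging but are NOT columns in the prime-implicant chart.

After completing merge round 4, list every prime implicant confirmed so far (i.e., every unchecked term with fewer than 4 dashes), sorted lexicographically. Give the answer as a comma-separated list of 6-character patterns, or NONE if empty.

Round 0: 000000✓ 000001✓ 000011✓ 000100✓ 000111✓ 001001✓ 001010✓ 001011✓ 001101✓ 001110✓ 001111✓ 010001✓ 010011✓ 010100✓ 010101✓ 010110✓ 011001✓ 011010✓ 011011✓ 011100✓ 011110✓ 100000✓ 100001✓ 100010✓ 100011✓ 100100✓ 100101✓ 100110✓ 100111✓ 101000✓ 101001✓ 101010✓ 101011✓ 101100✓ 101101✓ 101110✓ 101111✓ 110000✓ 110001✓ 110010✓ 110011✓ 110100✓ 110101✓ 110110✓ 110111✓ 111010✓ 111101✓ 111110✓
Round 1: -00000✓ -00001✓ -00011✓ -00100✓ -00111✓ -01001✓ -01010✓ -01011✓ -01101✓ -01110✓ -01111✓ -10001✓ -10011✓ -10100✓ -10101✓ -10110✓ -11010✓ -11110✓ 0-0001✓ 0-0011✓ 0-0100✓ 0-1001✓ 0-1010✓ 0-1011✓ 0-1110✓ 00-001✓ 00-011✓ 00-111✓ 000-00✓ 000-11✓ 0000-1✓ 00000-✓ 001-01✓ 001-10✓ 001-11✓ 0010-1✓ 00101-✓ 0011-1✓ 00111-✓ 01-001✓ 01-011✓ 01-100✓ 01-110✓ 010-01✓ 0100-1✓ 0101-0✓ 01010-✓ 011-10✓ 0110-1✓ 01101-✓ 0111-0✓ 1-0000✓ 1-0001✓ 1-0010✓ 1-0011✓ 1-0100✓ 1-0101✓ 1-0110✓ 1-0111✓ 1-1010✓ 1-1101✓ 1-1110✓ 10-000✓ 10-001✓ 10-010✓ 10-011✓ 10-100✓ 10-101✓ 10-110✓ 10-111✓ 100-00✓ 100-01✓ 100-10✓ 100-11✓ 1000-0✓ 1000-1✓ 10000-✓ 10001-✓ 1001-0✓ 1001-1✓ 10010-✓ 10011-✓ 101-00✓ 101-01✓ 101-10✓ 101-11✓ 1010-0✓ 1010-1✓ 10100-✓ 10101-✓ 1011-0✓ 1011-1✓ 10110-✓ 10111-✓ 11-010✓ 11-101✓ 11-110✓ 110-00✓ 110-01✓ 110-10✓ 110-11✓ 1100-0✓ 1100-1✓ 11000-✓ 11001-✓ 1101-0✓ 1101-1✓ 11010-✓ 11011-✓ 111-10✓
Round 2: --0001✓ --0011✓ --0100 --1010✓ --1110✓ -0-001✓ -0-011✓ -0-111✓ -00-00 -00-11✓ -000-1✓ -0000- -01-01✓ -01-10✓ -01-11✓ -010-1✓ -0101-✓ -011-1✓ -0111-✓ -1-110 -10-01 -100-1✓ -101-0 -1010- -11-10✓ 0--001✓ 0--011✓ 0-00-1✓ 0-1-10✓ 0-10-1✓ 0-101- 00--11✓ 00-0-1✓ 001--1✓ 001-1-✓ 01-0-1✓ 01-1-0 1--010✓ 1--101 1--110✓ 1-0-00✓ 1-0-01✓ 1-0-10✓ 1-0-11✓ 1-00-0✓ 1-00-1✓ 1-000-✓ 1-001-✓ 1-01-0✓ 1-01-1✓ 1-010-✓ 1-011-✓ 1-1-10✓ 10--00✓ 10--01✓ 10--10✓ 10--11✓ 10-0-0✓ 10-0-1✓ 10-00-✓ 10-01-✓ 10-1-0✓ 10-1-1✓ 10-10-✓ 10-11-✓ 100--0✓ 100--1✓ 100-0-✓ 100-1-✓ 1000--✓ 1001--✓ 101--0✓ 101--1✓ 101-0-✓ 101-1-✓ 1010--✓ 1011--✓ 11--10✓ 110--0✓ 110--1✓ 110-0-✓ 110-1-✓ 1100--✓ 1101--✓
Round 3: --00-1 --1-10 -0--11 -0-0-1 -01--1 -01-1- 0--0-1 1---10 1-0--0✓ 1-0--1✓ 1-0-0-✓ 1-0-1-✓ 1-00--✓ 1-01--✓ 10---0✓ 10---1✓ 10--0-✓ 10--1-✓ 10-0--✓ 10-1--✓ 100---✓ 101---✓ 110---✓
Round 4: 1-0--- 10----
PIs = {--00-1, --0100, --1-10, -0--11, -0-0-1, -00-00, -0000-, -01--1, -01-1-, -1-110, -10-01, -101-0, -1010-, 0--0-1, 0-101-, 01-1-0, 1---10, 1--101, 1-0---, 10----}

--00-1, --0100, --1-10, -0--11, -0-0-1, -00-00, -0000-, -01--1, -01-1-, -1-110, -10-01, -101-0, -1010-, 0--0-1, 0-101-, 01-1-0, 1---10, 1--101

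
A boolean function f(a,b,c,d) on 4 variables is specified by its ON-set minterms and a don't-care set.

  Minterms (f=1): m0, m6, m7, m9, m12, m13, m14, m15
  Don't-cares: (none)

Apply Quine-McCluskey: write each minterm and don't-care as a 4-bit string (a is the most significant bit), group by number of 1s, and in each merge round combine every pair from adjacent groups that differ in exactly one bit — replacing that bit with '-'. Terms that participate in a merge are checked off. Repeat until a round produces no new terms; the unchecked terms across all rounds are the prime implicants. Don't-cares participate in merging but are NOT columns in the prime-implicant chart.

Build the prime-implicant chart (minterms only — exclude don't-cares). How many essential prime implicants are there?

4

[col 0] 0000, 0110*, 0111*, 1001*, 1100*, 1101*, 1110*, 1111*
[col 1] -110*, -111*, 011-*, 1-01, 11-0*, 11-1*, 110-*, 111-*
[col 2] -11-, 11--
Prime implicants: -11-, 0000, 1-01, 11--
PI chart (minterm → PIs covering it):
  0 | 0000  (sole → essential)
  6 | -11-  (sole → essential)
  7 | -11-  (sole → essential)
  9 | 1-01  (sole → essential)
  12 | 11--  (sole → essential)
  13 | 1-01,11--
  14 | -11-,11--
  15 | -11-,11--
Essential prime implicants: -11-, 0000, 1-01, 11--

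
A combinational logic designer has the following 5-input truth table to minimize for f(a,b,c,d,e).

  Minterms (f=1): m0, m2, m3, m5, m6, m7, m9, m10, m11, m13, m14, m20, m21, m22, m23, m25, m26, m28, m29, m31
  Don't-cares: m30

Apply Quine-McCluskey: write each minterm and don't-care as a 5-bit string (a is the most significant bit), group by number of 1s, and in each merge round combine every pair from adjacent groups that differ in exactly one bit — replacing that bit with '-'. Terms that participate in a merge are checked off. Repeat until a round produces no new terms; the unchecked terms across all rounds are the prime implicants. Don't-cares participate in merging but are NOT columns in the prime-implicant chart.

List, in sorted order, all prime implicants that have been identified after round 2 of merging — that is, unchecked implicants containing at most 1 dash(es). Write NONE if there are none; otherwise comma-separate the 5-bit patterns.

000-0, 010-1

Round 0: 00000✓ 00010✓ 00011✓ 00101✓ 00110✓ 00111✓ 01001✓ 01010✓ 01011✓ 01101✓ 01110✓ 10100✓ 10101✓ 10110✓ 10111✓ 11001✓ 11010✓ 11100✓ 11101✓ 11110✓ 11111✓
Round 1: -0101✓ -0110✓ -0111✓ -1001✓ -1010✓ -1101✓ -1110✓ 0-010✓ 0-011✓ 0-101✓ 0-110✓ 00-10✓ 00-11✓ 000-0 0001-✓ 001-1✓ 0011-✓ 01-01✓ 01-10✓ 010-1 0101-✓ 1-100✓ 1-101✓ 1-110✓ 1-111✓ 101-0✓ 101-1✓ 1010-✓ 1011-✓ 11-01✓ 11-10✓ 111-0✓ 111-1✓ 1110-✓ 1111-✓
Round 2: --101 --110 -01-1 -011- -1-01 -1-10 0--10 0-01- 00-1- 1-1-0✓ 1-1-1✓ 1-10-✓ 1-11-✓ 101--✓ 111--✓
Round 3: 1-1--
PIs = {--101, --110, -01-1, -011-, -1-01, -1-10, 0--10, 0-01-, 00-1-, 000-0, 010-1, 1-1--}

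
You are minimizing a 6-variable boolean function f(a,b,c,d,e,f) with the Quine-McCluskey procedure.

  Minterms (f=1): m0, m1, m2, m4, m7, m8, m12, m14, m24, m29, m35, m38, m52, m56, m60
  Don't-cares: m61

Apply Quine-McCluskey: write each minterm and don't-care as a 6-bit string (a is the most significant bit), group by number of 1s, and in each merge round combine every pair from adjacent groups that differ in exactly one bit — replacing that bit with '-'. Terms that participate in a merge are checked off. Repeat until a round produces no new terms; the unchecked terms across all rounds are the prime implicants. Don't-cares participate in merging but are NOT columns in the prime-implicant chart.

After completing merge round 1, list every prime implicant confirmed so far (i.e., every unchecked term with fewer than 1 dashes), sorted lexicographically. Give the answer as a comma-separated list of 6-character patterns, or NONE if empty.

000111, 100011, 100110

[col 0] 000000*, 000001*, 000010*, 000100*, 000111, 001000*, 001100*, 001110*, 011000*, 011101*, 100011, 100110, 110100*, 111000*, 111100*, 111101*
[col 1] -11000, -11101, 0-1000, 00-000*, 00-100*, 000-00*, 0000-0, 00000-, 001-00*, 0011-0, 11-100, 111-00, 11110-
[col 2] 00--00
Prime implicants: -11000, -11101, 0-1000, 00--00, 0000-0, 00000-, 000111, 0011-0, 100011, 100110, 11-100, 111-00, 11110-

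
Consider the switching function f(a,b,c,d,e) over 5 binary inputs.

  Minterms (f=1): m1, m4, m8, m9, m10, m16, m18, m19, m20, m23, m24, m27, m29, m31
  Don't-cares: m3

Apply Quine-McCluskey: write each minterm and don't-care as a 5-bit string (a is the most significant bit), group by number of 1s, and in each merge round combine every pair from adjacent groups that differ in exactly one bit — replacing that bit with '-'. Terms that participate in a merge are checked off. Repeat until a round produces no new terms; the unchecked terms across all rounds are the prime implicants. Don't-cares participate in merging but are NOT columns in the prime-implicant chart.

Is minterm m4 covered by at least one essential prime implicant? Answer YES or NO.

size-2^0 implicants → 00001(✓)  00011(✓)  00100(✓)  01000(✓)  01001(✓)  01010(✓)  10000(✓)  10010(✓)  10011(✓)  10100(✓)  10111(✓)  11000(✓)  11011(✓)  11101(✓)  11111(✓)
size-2^1 implicants → -0011  -0100  -1000  0-001  000-1  010-0  0100-  1-000  1-011(✓)  1-111(✓)  10-00  10-11(✓)  100-0  1001-  11-11(✓)  111-1
size-2^2 implicants → 1--11
Unchecked terms (primes): -0011, -0100, -1000, 0-001, 000-1, 010-0, 0100-, 1--11, 1-000, 10-00, 100-0, 1001-, 111-1
Minterm coverage:
  m1 ⊆ 0-001,000-1
  m4 ⊆ -0100 [E]
  m8 ⊆ -1000,010-0,0100-
  m9 ⊆ 0-001,0100-
  m10 ⊆ 010-0 [E]
  m16 ⊆ 1-000,10-00,100-0
  m18 ⊆ 100-0,1001-
  m19 ⊆ -0011,1--11,1001-
  m20 ⊆ -0100,10-00
  m23 ⊆ 1--11 [E]
  m24 ⊆ -1000,1-000
  m27 ⊆ 1--11 [E]
  m29 ⊆ 111-1 [E]
  m31 ⊆ 1--11,111-1
E = {-0100, 010-0, 1--11, 111-1}

YES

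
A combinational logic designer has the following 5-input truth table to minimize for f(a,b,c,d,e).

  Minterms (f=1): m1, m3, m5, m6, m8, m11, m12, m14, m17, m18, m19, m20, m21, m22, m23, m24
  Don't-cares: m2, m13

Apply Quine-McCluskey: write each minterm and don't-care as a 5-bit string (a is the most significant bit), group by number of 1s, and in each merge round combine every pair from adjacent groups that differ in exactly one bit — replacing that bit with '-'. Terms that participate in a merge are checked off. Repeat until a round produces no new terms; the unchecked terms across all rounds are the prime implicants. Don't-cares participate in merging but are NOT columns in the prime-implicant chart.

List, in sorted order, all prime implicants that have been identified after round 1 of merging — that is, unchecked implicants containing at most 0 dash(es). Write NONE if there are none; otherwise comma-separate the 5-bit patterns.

NONE

[col 0] 00001*, 00010*, 00011*, 00101*, 00110*, 01000*, 01011*, 01100*, 01101*, 01110*, 10001*, 10010*, 10011*, 10100*, 10101*, 10110*, 10111*, 11000*
[col 1] -0001*, -0010*, -0011*, -0101*, -0110*, -1000, 0-011, 0-101, 0-110, 00-01*, 00-10*, 000-1*, 0001-*, 01-00, 011-0, 0110-, 10-01*, 10-10*, 10-11*, 100-1*, 1001-*, 101-0*, 101-1*, 1010-*, 1011-*
[col 2] -0-01, -0-10, -00-1, -001-, 10--1, 10-1-, 101--
Prime implicants: -0-01, -0-10, -00-1, -001-, -1000, 0-011, 0-101, 0-110, 01-00, 011-0, 0110-, 10--1, 10-1-, 101--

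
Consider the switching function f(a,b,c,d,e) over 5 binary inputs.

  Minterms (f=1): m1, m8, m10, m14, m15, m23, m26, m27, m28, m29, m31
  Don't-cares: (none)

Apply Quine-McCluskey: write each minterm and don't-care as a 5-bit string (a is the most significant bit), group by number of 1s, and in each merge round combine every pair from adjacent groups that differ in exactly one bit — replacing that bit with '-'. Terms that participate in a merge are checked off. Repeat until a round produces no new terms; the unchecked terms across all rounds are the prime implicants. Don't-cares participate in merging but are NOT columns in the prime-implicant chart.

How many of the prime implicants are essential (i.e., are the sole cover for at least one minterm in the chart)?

size-2^0 implicants → 00001  01000(✓)  01010(✓)  01110(✓)  01111(✓)  10111(✓)  11010(✓)  11011(✓)  11100(✓)  11101(✓)  11111(✓)
size-2^1 implicants → -1010  -1111  01-10  010-0  0111-  1-111  11-11  1101-  111-1  1110-
Unchecked terms (primes): -1010, -1111, 00001, 01-10, 010-0, 0111-, 1-111, 11-11, 1101-, 111-1, 1110-
Minterm coverage:
  m1 ⊆ 00001 [E]
  m8 ⊆ 010-0 [E]
  m10 ⊆ -1010,01-10,010-0
  m14 ⊆ 01-10,0111-
  m15 ⊆ -1111,0111-
  m23 ⊆ 1-111 [E]
  m26 ⊆ -1010,1101-
  m27 ⊆ 11-11,1101-
  m28 ⊆ 1110- [E]
  m29 ⊆ 111-1,1110-
  m31 ⊆ -1111,1-111,11-11,111-1
E = {00001, 010-0, 1-111, 1110-}

4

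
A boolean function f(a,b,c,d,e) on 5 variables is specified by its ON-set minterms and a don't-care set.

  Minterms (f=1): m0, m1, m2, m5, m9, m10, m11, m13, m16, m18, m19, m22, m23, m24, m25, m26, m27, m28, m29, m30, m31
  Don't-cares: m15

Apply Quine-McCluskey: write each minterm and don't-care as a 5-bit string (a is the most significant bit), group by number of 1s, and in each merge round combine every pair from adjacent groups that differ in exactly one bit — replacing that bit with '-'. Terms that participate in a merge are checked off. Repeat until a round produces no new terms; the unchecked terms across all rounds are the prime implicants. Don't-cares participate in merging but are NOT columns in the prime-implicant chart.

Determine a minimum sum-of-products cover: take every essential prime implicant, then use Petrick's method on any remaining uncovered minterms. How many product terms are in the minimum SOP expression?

size-2^0 implicants → 00000(✓)  00001(✓)  00010(✓)  00101(✓)  01001(✓)  01010(✓)  01011(✓)  01101(✓)  01111(✓)  10000(✓)  10010(✓)  10011(✓)  10110(✓)  10111(✓)  11000(✓)  11001(✓)  11010(✓)  11011(✓)  11100(✓)  11101(✓)  11110(✓)  11111(✓)
size-2^1 implicants → -0000(✓)  -0010(✓)  -1001(✓)  -1010(✓)  -1011(✓)  -1101(✓)  -1111(✓)  0-001(✓)  0-010(✓)  0-101(✓)  00-01(✓)  000-0(✓)  0000-  01-01(✓)  01-11(✓)  010-1(✓)  0101-(✓)  011-1(✓)  1-000(✓)  1-010(✓)  1-011(✓)  1-110(✓)  1-111(✓)  10-10(✓)  10-11(✓)  100-0(✓)  1001-(✓)  1011-(✓)  11-00(✓)  11-01(✓)  11-10(✓)  11-11(✓)  110-0(✓)  110-1(✓)  1100-(✓)  1101-(✓)  111-0(✓)  111-1(✓)  1110-(✓)  1111-(✓)
size-2^2 implicants → --010  -00-0  -1-01(✓)  -1-11(✓)  -10-1(✓)  -101-  -11-1(✓)  0--01  01--1(✓)  1--10(✓)  1--11(✓)  1-0-0  1-01-(✓)  1-11-(✓)  10-1-(✓)  11--0(✓)  11--1(✓)  11-0-(✓)  11-1-(✓)  110--(✓)  111--(✓)
size-2^3 implicants → -1--1  1--1-  11---
Unchecked terms (primes): --010, -00-0, -1--1, -101-, 0--01, 0000-, 1--1-, 1-0-0, 11---
Minterm coverage:
  m0 ⊆ -00-0,0000-
  m1 ⊆ 0--01,0000-
  m2 ⊆ --010,-00-0
  m5 ⊆ 0--01 [E]
  m9 ⊆ -1--1,0--01
  m10 ⊆ --010,-101-
  m11 ⊆ -1--1,-101-
  m13 ⊆ -1--1,0--01
  m16 ⊆ -00-0,1-0-0
  m18 ⊆ --010,-00-0,1--1-,1-0-0
  m19 ⊆ 1--1- [E]
  m22 ⊆ 1--1- [E]
  m23 ⊆ 1--1- [E]
  m24 ⊆ 1-0-0,11---
  m25 ⊆ -1--1,11---
  m26 ⊆ --010,-101-,1--1-,1-0-0,11---
  m27 ⊆ -1--1,-101-,1--1-,11---
  m28 ⊆ 11--- [E]
  m29 ⊆ -1--1,11---
  m30 ⊆ 1--1-,11---
  m31 ⊆ -1--1,1--1-,11---
E = {0--01, 1--1-, 11---}
Petrick residual → -00-0, -101-
Cover = b'c'e' + bc'd + a'd'e + ad + ab  |cover|=5

5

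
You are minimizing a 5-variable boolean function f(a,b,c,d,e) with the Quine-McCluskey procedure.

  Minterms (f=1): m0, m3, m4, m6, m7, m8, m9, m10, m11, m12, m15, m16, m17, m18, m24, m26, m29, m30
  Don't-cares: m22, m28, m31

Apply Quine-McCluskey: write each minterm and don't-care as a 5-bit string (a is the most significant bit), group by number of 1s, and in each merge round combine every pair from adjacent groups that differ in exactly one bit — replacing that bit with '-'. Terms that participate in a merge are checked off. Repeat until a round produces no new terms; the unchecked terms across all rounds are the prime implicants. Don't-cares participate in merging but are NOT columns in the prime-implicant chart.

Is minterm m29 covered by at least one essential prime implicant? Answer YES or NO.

YES

[col 0] 00000*, 00011*, 00100*, 00110*, 00111*, 01000*, 01001*, 01010*, 01011*, 01100*, 01111*, 10000*, 10001*, 10010*, 10110*, 11000*, 11010*, 11100*, 11101*, 11110*, 11111*
[col 1] -0000*, -0110, -1000*, -1010*, -1100*, -1111, 0-000*, 0-011*, 0-100*, 0-111*, 00-00*, 00-11*, 001-0, 0011-, 01-00*, 01-11*, 010-0*, 010-1*, 0100-*, 0101-*, 1-000*, 1-010*, 1-110*, 10-10*, 100-0*, 1000-, 11-00*, 11-10*, 110-0*, 111-0*, 111-1*, 1110-*, 1111-*
[col 2] --000, -1-00, -10-0, 0--00, 0--11, 010--, 1--10, 1-0-0, 11--0, 111--
Prime implicants: --000, -0110, -1-00, -10-0, -1111, 0--00, 0--11, 001-0, 0011-, 010--, 1--10, 1-0-0, 1000-, 11--0, 111--
PI chart (minterm → PIs covering it):
  0 | --000,0--00
  3 | 0--11  (sole → essential)
  4 | 0--00,001-0
  6 | -0110,001-0,0011-
  7 | 0--11,0011-
  8 | --000,-1-00,-10-0,0--00,010--
  9 | 010--  (sole → essential)
  10 | -10-0,010--
  11 | 0--11,010--
  12 | -1-00,0--00
  15 | -1111,0--11
  16 | --000,1-0-0,1000-
  17 | 1000-  (sole → essential)
  18 | 1--10,1-0-0
  24 | --000,-1-00,-10-0,1-0-0,11--0
  26 | -10-0,1--10,1-0-0,11--0
  29 | 111--  (sole → essential)
  30 | 1--10,11--0,111--
Essential prime implicants: 0--11, 010--, 1000-, 111--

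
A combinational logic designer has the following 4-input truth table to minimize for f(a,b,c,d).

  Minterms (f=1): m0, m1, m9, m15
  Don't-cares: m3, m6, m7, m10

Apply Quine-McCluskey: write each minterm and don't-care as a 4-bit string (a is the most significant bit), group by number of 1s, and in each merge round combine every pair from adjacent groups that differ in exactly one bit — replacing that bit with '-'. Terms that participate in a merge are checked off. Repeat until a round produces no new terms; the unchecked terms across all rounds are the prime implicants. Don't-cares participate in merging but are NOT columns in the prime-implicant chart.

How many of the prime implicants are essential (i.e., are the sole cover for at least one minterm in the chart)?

3

size-2^0 implicants → 0000(✓)  0001(✓)  0011(✓)  0110(✓)  0111(✓)  1001(✓)  1010  1111(✓)
size-2^1 implicants → -001  -111  0-11  00-1  000-  011-
Unchecked terms (primes): -001, -111, 0-11, 00-1, 000-, 011-, 1010
Minterm coverage:
  m0 ⊆ 000- [E]
  m1 ⊆ -001,00-1,000-
  m9 ⊆ -001 [E]
  m15 ⊆ -111 [E]
E = {-001, -111, 000-}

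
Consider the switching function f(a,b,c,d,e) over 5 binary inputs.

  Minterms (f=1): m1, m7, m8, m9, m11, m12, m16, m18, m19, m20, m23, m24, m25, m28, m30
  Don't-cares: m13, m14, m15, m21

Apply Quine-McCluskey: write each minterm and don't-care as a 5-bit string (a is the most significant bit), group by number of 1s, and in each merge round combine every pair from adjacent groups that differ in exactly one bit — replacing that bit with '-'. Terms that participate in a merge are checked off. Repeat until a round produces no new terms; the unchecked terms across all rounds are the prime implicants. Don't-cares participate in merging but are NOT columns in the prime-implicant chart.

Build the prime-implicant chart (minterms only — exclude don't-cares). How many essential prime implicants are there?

4

size-2^0 implicants → 00001(✓)  00111(✓)  01000(✓)  01001(✓)  01011(✓)  01100(✓)  01101(✓)  01110(✓)  01111(✓)  10000(✓)  10010(✓)  10011(✓)  10100(✓)  10101(✓)  10111(✓)  11000(✓)  11001(✓)  11100(✓)  11110(✓)
size-2^1 implicants → -0111  -1000(✓)  -1001(✓)  -1100(✓)  -1110(✓)  0-001  0-111  01-00(✓)  01-01(✓)  01-11(✓)  010-1(✓)  0100-(✓)  011-0(✓)  011-1(✓)  0110-(✓)  0111-(✓)  1-000(✓)  1-100(✓)  10-00(✓)  10-11  100-0  1001-  101-1  1010-  11-00(✓)  1100-(✓)  111-0(✓)
size-2^2 implicants → -1-00  -100-  -11-0  01--1  01-0-  011--  1--00
Unchecked terms (primes): -0111, -1-00, -100-, -11-0, 0-001, 0-111, 01--1, 01-0-, 011--, 1--00, 10-11, 100-0, 1001-, 101-1, 1010-
Minterm coverage:
  m1 ⊆ 0-001 [E]
  m7 ⊆ -0111,0-111
  m8 ⊆ -1-00,-100-,01-0-
  m9 ⊆ -100-,0-001,01--1,01-0-
  m11 ⊆ 01--1 [E]
  m12 ⊆ -1-00,-11-0,01-0-,011--
  m16 ⊆ 1--00,100-0
  m18 ⊆ 100-0,1001-
  m19 ⊆ 10-11,1001-
  m20 ⊆ 1--00,1010-
  m23 ⊆ -0111,10-11,101-1
  m24 ⊆ -1-00,-100-,1--00
  m25 ⊆ -100- [E]
  m28 ⊆ -1-00,-11-0,1--00
  m30 ⊆ -11-0 [E]
E = {-100-, -11-0, 0-001, 01--1}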